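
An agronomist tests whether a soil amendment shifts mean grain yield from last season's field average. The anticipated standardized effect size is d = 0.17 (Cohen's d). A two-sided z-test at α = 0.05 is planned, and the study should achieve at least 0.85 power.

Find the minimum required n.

n = 311

Set Φ(δ − 1.960) = 0.85; then δ − 1.960 = Φ⁻¹(0.85) = 1.036, giving δ = 2.996.
(For δ > 0 the lower-tail rejection region contributes negligibly to power, so the one-term inversion is standard.)
δ = d·√n ⇒ n = (δ/d)² = (2.996 / 0.17)² = 310.67.
Rounding up, n = 311.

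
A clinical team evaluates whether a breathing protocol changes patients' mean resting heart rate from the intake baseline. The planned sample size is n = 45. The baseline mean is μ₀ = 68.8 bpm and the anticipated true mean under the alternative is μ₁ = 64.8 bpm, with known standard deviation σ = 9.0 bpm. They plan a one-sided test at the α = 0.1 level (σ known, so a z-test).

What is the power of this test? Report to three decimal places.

Standardized effect: d = |μ₁ − μ₀| / σ = |64.8 − 68.8| / 9.0 = 0.4444
Noncentrality parameter: δ = d·√n = 0.4444 × √45 = 2.9814
One-sided α = 0.1 → critical value z_{0.1} = 1.282.
Power = Φ(δ − 1.282) = Φ(1.700) = 0.9554.

Power ≈ 0.955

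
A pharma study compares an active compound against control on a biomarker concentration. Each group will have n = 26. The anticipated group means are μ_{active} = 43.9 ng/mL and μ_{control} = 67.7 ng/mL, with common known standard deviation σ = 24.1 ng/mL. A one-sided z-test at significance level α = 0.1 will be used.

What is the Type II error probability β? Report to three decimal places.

Standardized effect: d = |μ_{active} − μ_{control}| / σ = |43.9 − 67.7| / 24.1 = 0.9876
Noncentrality parameter: δ = d·√(n/2) = 0.9876 × √(26/2) = 3.5607
Critical value for a one-sided test at α = 0.1: z_α = 1.282.
Power = Φ(δ − 1.282) = Φ(2.279) = 0.9887.
Type II error: β = 1 − power = 1 − 0.9887 = 0.0113.

β ≈ 0.011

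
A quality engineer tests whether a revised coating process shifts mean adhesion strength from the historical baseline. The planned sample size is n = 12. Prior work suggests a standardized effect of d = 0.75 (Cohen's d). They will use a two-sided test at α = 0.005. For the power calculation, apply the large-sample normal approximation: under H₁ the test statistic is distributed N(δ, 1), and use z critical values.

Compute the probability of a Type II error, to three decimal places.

β ≈ 0.583

Noncentrality parameter: δ = d·√n = 0.75 × √12 = 2.5981
Two-sided α = 0.005 → critical value z_{0.0025} = 2.807.
Power = Φ(δ − 2.807) + Φ(−δ − 2.807) = Φ(-0.209) + Φ(-5.405) = 0.4172 + 0.0000 = 0.4172.
Type II error: β = 1 − power = 1 − 0.4172 = 0.5828.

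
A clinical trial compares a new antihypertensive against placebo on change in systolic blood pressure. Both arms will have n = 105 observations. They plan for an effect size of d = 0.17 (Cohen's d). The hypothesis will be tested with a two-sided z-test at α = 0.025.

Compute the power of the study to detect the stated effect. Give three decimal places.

Noncentrality parameter: δ = d·√(n/2) = 0.17 × √(105/2) = 1.2318
Critical value for a two-sided test at α = 0.025: z_{α/2} = 2.241.
Power = Φ(δ − 2.241) + Φ(−δ − 2.241) = Φ(-1.010) + Φ(-3.473) = 0.1563 + 0.0003 = 0.1566.

Power ≈ 0.157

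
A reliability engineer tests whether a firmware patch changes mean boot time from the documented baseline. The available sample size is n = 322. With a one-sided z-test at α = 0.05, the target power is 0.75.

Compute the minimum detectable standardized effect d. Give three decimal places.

d ≈ 0.129

Need Φ(δ − 1.645) = 0.75, so δ = 1.645 + 0.674 = 2.319.
δ = d·√n ⇒ d = δ/√n = 2.319/√322 = 0.1293.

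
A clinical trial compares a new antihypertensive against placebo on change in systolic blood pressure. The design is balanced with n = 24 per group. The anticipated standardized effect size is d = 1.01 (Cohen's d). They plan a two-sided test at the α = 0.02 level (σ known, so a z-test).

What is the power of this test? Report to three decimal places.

Noncentrality parameter: δ = d·√(n/2) = 1.01 × √(24/2) = 3.4987
Two-sided α = 0.02 → critical value z_{0.01} = 2.326.
Power = Φ(δ − 2.326) + Φ(−δ − 2.326) = Φ(1.172) + Φ(-5.825) = 0.8795 + 0.0000 = 0.8795.

Power ≈ 0.879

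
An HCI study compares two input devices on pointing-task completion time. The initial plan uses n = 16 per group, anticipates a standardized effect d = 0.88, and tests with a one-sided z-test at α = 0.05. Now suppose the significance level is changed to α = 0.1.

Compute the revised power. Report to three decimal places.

δ = d·√(n/2) = 0.88 × √(16/2) = 2.4890 (unchanged). New critical value: z_{0.1} = 1.282.
Revised power = P(Z > 1.282 − δ) = Φ(1.207) = 0.8864.

Power ≈ 0.886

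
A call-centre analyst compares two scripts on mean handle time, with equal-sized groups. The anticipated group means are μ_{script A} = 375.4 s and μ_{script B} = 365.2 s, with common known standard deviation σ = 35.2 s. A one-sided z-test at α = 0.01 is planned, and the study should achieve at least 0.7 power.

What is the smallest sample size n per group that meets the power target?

n = 194 per group

Standardized effect: d = |μ_{script A} − μ_{script B}| / σ = |375.4 − 365.2| / 35.2 = 0.2898
For power 0.7 need Φ(δ − z_{0.01}) = 0.7, so δ = z_{0.01} + z_{0.30} = 2.326 + 0.524 = 2.851.
δ = d·√(n/2) ⇒ n = 2(δ/d)² = 2 × (2.851 / 0.2898)² = 193.57.
Rounding up, n = 194 per group.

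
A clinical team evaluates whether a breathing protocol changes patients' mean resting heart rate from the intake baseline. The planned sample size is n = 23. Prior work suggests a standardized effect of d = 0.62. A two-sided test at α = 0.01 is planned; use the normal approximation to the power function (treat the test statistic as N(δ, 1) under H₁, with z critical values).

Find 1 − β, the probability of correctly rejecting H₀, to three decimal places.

Noncentrality parameter: δ = d·√n = 0.62 × √23 = 2.9734
Critical value for a two-sided test at α = 0.01: z_{α/2} = 2.576.
Power = Φ(δ − 2.576) + Φ(−δ − 2.576) = Φ(0.398) + Φ(-5.549) = 0.6545 + 0.0000 = 0.6545.

Power ≈ 0.655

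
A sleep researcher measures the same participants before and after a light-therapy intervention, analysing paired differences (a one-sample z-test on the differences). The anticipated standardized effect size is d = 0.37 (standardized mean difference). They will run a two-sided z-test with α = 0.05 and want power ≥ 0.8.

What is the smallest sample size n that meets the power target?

For power 0.8 need Φ(δ − z_{0.025}) = 0.8, so δ = z_{0.025} + z_{0.20} = 1.960 + 0.842 = 2.802.
(For δ > 0 the lower-tail rejection region contributes negligibly to power, so the one-term inversion is standard.)
δ = d·√n ⇒ n = (δ/d)² = (2.802 / 0.37)² = 57.33.
Round up to the next whole unit.

n = 58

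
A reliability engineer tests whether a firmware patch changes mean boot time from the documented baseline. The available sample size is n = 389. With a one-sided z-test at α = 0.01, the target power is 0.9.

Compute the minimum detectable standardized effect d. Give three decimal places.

d ≈ 0.183

Required noncentrality: δ = z_{0.01} + z_{0.10} = 2.326 + 1.282 = 3.608.
δ = d·√n ⇒ d = δ/√n = 3.608/√389 = 0.1829.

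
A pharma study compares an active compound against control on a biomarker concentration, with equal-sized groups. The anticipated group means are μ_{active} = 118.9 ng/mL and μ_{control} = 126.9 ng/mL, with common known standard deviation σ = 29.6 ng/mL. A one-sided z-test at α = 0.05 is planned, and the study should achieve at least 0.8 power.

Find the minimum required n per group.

Standardized effect: d = |μ_{active} − μ_{control}| / σ = |118.9 − 126.9| / 29.6 = 0.2703
For power 0.8 need Φ(δ − z_{0.05}) = 0.8, so δ = z_{0.05} + z_{0.20} = 1.645 + 0.842 = 2.486.
δ = d·√(n/2) ⇒ n = 2(δ/d)² = 2 × (2.486 / 0.2703)² = 169.28.
Rounding up, n = 170 per group.

n = 170 per group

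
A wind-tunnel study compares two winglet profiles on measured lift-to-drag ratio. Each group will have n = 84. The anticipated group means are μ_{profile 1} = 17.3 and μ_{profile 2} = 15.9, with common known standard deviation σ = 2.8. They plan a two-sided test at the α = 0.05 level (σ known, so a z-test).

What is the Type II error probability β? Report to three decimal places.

β ≈ 0.100

Standardized effect: d = |μ_{profile 1} − μ_{profile 2}| / σ = |17.3 − 15.9| / 2.8 = 0.5000
Noncentrality parameter: λ = d·√(n/2) = 0.5000 × √(84/2) = 3.2404
Critical value for a two-sided test at α = 0.05: z_{α/2} = 1.960.
Power = Φ(λ − 1.960) + Φ(−λ − 1.960) = Φ(1.280) + Φ(-5.200) = 0.8998 + 0.0000 = 0.8998.
Type II error: β = 1 − power = 1 − 0.8998 = 0.1002.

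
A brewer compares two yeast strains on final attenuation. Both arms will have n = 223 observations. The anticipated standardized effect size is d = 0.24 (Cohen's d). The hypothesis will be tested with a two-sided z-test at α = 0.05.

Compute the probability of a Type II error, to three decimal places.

β ≈ 0.283

Noncentrality parameter: λ = d·√(n/2) = 0.24 × √(223/2) = 2.5342
Critical value for a two-sided test at α = 0.05: z_{α/2} = 1.960.
Power = Φ(λ − 1.960) + Φ(−λ − 1.960) = Φ(0.574) + Φ(-4.494) = 0.7171 + 0.0000 = 0.7171.
Type II error: β = 1 − power = 1 − 0.7171 = 0.2829.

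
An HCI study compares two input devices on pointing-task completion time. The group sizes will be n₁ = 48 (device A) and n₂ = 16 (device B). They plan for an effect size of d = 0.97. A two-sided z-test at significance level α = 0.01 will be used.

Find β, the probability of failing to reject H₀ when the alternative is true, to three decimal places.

β ≈ 0.216

Noncentrality parameter: δ = d / √(1/n₁ + 1/n₂) = 0.97 / √(1/48 + 1/16) = 3.3602
Critical value for a two-sided test at α = 0.01: z_{α/2} = 2.576.
Power = Φ(δ − 2.576) + Φ(−δ − 2.576) = Φ(0.784) + Φ(-5.936) = 0.7836 + 0.0000 = 0.7836.
Type II error: β = 1 − power = 1 − 0.7836 = 0.2164.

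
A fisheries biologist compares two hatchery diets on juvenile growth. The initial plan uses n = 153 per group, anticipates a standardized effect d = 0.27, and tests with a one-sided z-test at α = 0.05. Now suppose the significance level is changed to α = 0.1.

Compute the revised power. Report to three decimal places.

Power ≈ 0.860

δ = d·√(n/2) = 0.27 × √(153/2) = 2.3615 (unchanged). New critical value: z_{0.1} = 1.282.
Revised power = Φ(δ − 1.282) = Φ(1.080) = 0.8599.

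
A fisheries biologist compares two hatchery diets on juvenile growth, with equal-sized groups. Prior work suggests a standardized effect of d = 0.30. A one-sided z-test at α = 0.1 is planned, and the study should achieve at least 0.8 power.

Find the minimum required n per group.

n = 101 per group

Set Φ(δ − 1.282) = 0.8; then δ − 1.282 = Φ⁻¹(0.8) = 0.842, giving δ = 2.123.
δ = d·√(n/2) ⇒ n = 2(δ/d)² = 2 × (2.123 / 0.30)² = 100.17.
Rounding up, n = 101 per group.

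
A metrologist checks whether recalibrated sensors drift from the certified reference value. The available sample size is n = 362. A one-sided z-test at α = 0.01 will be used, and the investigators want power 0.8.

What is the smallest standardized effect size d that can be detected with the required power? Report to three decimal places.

d ≈ 0.167

Required noncentrality: δ = z_{0.01} + z_{0.20} = 2.326 + 0.842 = 3.168.
δ = d·√n ⇒ d = δ/√n = 3.168/√362 = 0.1665.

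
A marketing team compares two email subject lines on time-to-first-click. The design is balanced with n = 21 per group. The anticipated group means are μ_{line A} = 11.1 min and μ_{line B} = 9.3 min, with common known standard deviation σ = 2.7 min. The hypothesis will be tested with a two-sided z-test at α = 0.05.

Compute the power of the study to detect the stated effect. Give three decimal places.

Power ≈ 0.579

Standardized effect: d = |μ_{line A} − μ_{line B}| / σ = |11.1 − 9.3| / 2.7 = 0.6667
Noncentrality parameter: δ = d·√(n/2) = 0.6667 × √(21/2) = 2.1602
Critical value for a two-sided test at α = 0.05: z_{α/2} = 1.960.
Power = Φ(δ − 1.960) + Φ(−δ − 1.960) = Φ(0.200) + Φ(-4.120) = 0.5794 + 0.0000 = 0.5794.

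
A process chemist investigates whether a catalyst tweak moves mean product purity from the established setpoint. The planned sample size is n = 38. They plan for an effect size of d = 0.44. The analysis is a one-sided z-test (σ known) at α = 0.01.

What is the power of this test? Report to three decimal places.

Noncentrality parameter: δ = d·√n = 0.44 × √38 = 2.7123
Critical value for a one-sided test at α = 0.01: z_α = 2.326.
Power = Φ(δ − 2.326) = Φ(0.386) = 0.6502.

Power ≈ 0.650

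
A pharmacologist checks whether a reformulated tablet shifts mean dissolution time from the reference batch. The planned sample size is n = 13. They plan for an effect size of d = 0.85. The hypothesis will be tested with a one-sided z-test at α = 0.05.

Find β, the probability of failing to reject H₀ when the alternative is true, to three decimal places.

β ≈ 0.078

Noncentrality parameter: δ = d·√n = 0.85 × √13 = 3.0647
One-sided α = 0.05 → critical value z_{0.05} = 1.645.
Power = Φ(δ − 1.645) = Φ(1.420) = 0.9222.
Type II error: β = 1 − power = 1 − 0.9222 = 0.0778.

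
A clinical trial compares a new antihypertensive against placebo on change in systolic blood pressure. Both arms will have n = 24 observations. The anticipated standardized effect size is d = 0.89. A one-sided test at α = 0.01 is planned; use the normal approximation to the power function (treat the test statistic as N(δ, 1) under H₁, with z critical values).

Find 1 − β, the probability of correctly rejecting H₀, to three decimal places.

Noncentrality parameter: λ = d·√(n/2) = 0.89 × √(24/2) = 3.0831
One-sided α = 0.01 → critical value z_{0.01} = 2.326.
Power = P(Z > 2.326 − λ) = Φ(0.757) = 0.7754.

Power ≈ 0.775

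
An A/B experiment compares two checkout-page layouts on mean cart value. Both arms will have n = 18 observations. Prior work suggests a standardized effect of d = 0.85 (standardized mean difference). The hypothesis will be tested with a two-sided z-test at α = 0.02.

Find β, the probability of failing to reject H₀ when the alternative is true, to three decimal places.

Noncentrality parameter: δ = d·√(n/2) = 0.85 × √(18/2) = 2.5500
Two-sided α = 0.02 → critical value z_{0.01} = 2.326.
Power = Φ(δ − 2.326) + Φ(−δ − 2.326) = Φ(0.224) + Φ(-4.876) = 0.5885 + 0.0000 = 0.5885.
Type II error: β = 1 − power = 1 − 0.5885 = 0.4115.

β ≈ 0.412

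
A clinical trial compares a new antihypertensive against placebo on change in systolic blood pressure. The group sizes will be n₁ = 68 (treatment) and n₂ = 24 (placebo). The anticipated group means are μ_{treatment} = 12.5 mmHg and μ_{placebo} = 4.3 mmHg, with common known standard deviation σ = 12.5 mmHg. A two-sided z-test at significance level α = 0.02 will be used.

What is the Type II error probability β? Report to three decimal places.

Standardized effect: d = |μ_{treatment} − μ_{placebo}| / σ = |12.5 − 4.3| / 12.5 = 0.6560
Noncentrality parameter: δ = d / √(1/n₁ + 1/n₂) = 0.6560 / √(1/68 + 1/24) = 2.7629
Critical value for a two-sided test at α = 0.02: z_{α/2} = 2.326.
Power = Φ(δ − 2.326) + Φ(−δ − 2.326) = Φ(0.437) + Φ(-5.089) = 0.6688 + 0.0000 = 0.6688.
Type II error: β = 1 − power = 1 − 0.6688 = 0.3312.

β ≈ 0.331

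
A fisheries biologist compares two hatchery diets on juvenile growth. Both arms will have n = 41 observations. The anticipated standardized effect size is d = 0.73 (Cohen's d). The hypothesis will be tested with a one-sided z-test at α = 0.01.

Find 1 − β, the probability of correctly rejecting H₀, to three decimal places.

Noncentrality parameter: δ = d·√(n/2) = 0.73 × √(41/2) = 3.3052
Critical value for a one-sided test at α = 0.01: z_α = 2.326.
Power = Φ(δ − 2.326) = Φ(0.979) = 0.8362.

Power ≈ 0.836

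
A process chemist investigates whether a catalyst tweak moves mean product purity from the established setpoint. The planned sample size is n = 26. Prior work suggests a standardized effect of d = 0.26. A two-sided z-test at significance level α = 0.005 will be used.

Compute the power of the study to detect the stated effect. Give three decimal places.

Power ≈ 0.069

Noncentrality parameter: δ = d·√n = 0.26 × √26 = 1.3257
Two-sided α = 0.005 → critical value z_{0.0025} = 2.807.
Power = Φ(δ − 2.807) + Φ(−δ − 2.807) = Φ(-1.481) + Φ(-4.133) = 0.0693 + 0.0000 = 0.0693.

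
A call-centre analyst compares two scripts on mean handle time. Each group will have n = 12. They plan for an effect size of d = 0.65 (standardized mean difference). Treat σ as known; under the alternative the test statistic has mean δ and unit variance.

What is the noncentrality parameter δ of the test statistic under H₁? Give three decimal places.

δ = d·√(n/2) = 0.65 × √(12/2) = 1.5922

δ ≈ 1.592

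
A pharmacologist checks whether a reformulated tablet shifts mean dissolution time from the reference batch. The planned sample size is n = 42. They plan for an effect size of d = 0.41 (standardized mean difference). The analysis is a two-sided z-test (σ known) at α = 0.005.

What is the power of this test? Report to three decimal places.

Noncentrality parameter: δ = d·√n = 0.41 × √42 = 2.6571
Critical value for a two-sided test at α = 0.005: z_{α/2} = 2.807.
Power = Φ(δ − 2.807) + Φ(−δ − 2.807) = Φ(-0.150) + Φ(-5.464) = 0.4404 + 0.0000 = 0.4404.

Power ≈ 0.440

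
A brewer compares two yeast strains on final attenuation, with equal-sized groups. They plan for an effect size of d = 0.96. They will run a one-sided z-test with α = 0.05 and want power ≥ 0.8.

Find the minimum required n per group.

Set Φ(δ − 1.645) = 0.8; then δ − 1.645 = Φ⁻¹(0.8) = 0.842, giving δ = 2.486.
δ = d·√(n/2) ⇒ n = 2(δ/d)² = 2 × (2.486 / 0.96)² = 13.42.
Rounding up, n = 14 per group.

n = 14 per group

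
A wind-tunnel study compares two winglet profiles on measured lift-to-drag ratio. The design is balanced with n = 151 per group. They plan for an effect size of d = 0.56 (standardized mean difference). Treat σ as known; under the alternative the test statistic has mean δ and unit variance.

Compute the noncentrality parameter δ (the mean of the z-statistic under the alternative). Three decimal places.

δ = d·√(n/2) = 0.56 × √(151/2) = 4.8659

δ ≈ 4.866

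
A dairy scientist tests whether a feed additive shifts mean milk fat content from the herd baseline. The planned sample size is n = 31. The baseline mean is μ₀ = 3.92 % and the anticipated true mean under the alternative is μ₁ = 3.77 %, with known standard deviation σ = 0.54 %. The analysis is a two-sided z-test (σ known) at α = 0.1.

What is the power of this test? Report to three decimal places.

Standardized effect: d = |μ₁ − μ₀| / σ = |3.77 − 3.92| / 0.54 = 0.2778
Noncentrality parameter: δ = d·√n = 0.2778 × √31 = 1.5466
Critical value for a two-sided test at α = 0.1: z_{α/2} = 1.645.
Power = Φ(δ − 1.645) + Φ(−δ − 1.645) = Φ(-0.098) + Φ(-3.191) = 0.4609 + 0.0007 = 0.4616.

Power ≈ 0.462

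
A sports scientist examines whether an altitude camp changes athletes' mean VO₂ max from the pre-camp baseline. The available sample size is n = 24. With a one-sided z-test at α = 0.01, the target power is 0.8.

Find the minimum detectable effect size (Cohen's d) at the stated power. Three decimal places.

d ≈ 0.647

Required noncentrality: δ = z_{0.01} + z_{0.20} = 2.326 + 0.842 = 3.168.
δ = d·√n ⇒ d = δ/√n = 3.168/√24 = 0.6467.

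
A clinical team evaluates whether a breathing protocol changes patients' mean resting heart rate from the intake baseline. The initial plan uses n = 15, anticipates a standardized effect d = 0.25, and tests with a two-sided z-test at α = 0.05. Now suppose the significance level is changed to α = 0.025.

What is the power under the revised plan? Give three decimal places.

Power ≈ 0.102

δ = d·√n = 0.25 × √15 = 0.9682 (unchanged). New critical value: z_{0.0125} = 2.241.
Revised power = Φ(δ − 2.241) + Φ(−δ − 2.241) = Φ(-1.273) + Φ(-3.210) = 0.1015 + 0.0007 = 0.1021.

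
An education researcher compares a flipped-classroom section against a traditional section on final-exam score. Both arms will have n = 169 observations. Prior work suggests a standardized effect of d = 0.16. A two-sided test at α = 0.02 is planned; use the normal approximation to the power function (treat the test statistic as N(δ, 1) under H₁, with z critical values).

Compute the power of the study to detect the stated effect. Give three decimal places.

Noncentrality parameter: δ = d·√(n/2) = 0.16 × √(169/2) = 1.4708
Two-sided α = 0.02 → critical value z_{0.01} = 2.326.
Power = Φ(δ − 2.326) + Φ(−δ − 2.326) = Φ(-0.856) + Φ(-3.797) = 0.1961 + 0.0001 = 0.1962.

Power ≈ 0.196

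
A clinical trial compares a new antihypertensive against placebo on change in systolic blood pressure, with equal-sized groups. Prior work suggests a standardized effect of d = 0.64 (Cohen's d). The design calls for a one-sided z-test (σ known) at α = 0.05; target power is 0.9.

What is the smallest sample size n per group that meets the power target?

n = 42 per group

For power 0.9 need Φ(δ − z_{0.05}) = 0.9, so δ = z_{0.05} + z_{0.10} = 1.645 + 1.282 = 2.926.
δ = d·√(n/2) ⇒ n = 2(δ/d)² = 2 × (2.926 / 0.64)² = 41.82.
Rounding up, n = 42 per group.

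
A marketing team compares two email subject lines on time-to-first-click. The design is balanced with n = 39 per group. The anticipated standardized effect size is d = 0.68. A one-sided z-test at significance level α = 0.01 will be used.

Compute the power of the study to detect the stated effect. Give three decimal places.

Noncentrality parameter: δ = d·√(n/2) = 0.68 × √(39/2) = 3.0028
One-sided α = 0.01 → critical value z_{0.01} = 2.326.
Power = P(Z > 2.326 − δ) = Φ(0.676) = 0.7506.

Power ≈ 0.751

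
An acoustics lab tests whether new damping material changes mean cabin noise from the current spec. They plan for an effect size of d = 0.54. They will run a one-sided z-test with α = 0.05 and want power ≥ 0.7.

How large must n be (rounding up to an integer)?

n = 17

Set Φ(δ − 1.645) = 0.7; then δ − 1.645 = Φ⁻¹(0.7) = 0.524, giving δ = 2.169.
δ = d·√n ⇒ n = (δ/d)² = (2.169 / 0.54)² = 16.14.
Round up to the next whole unit.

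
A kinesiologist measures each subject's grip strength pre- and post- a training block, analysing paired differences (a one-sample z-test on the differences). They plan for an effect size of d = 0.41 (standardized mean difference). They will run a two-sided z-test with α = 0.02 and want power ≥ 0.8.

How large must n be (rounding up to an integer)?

n = 60

Set Φ(δ − 2.326) = 0.8; then δ − 2.326 = Φ⁻¹(0.8) = 0.842, giving δ = 3.168.
(For δ > 0 the lower-tail rejection region contributes negligibly to power, so the one-term inversion is standard.)
δ = d·√n ⇒ n = (δ/d)² = (3.168 / 0.41)² = 59.70.
Rounding up, n = 60.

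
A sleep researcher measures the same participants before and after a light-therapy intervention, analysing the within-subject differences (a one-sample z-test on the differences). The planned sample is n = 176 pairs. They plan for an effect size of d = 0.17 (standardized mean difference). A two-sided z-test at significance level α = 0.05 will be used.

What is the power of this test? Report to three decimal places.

Noncentrality parameter: δ = d·√n = 0.17 × √176 = 2.2553
Two-sided α = 0.05 → critical value z_{0.025} = 1.960.
Power = Φ(δ − 1.960) + Φ(−δ − 1.960) = Φ(0.295) + Φ(-4.215) = 0.6161 + 0.0000 = 0.6161.

Power ≈ 0.616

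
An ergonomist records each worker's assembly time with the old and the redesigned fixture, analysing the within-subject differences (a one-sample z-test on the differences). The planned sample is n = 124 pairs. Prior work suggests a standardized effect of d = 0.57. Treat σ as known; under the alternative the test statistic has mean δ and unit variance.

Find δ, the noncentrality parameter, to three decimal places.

The noncentrality parameter scales effect size by the design's sample-size factor: δ = d·√n = 0.57 × √124 = 6.3473

δ ≈ 6.347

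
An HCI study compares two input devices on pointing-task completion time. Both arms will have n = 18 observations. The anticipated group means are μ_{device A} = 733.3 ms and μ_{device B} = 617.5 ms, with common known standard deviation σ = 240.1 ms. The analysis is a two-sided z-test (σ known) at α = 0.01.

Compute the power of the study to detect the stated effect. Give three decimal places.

Standardized effect: d = |μ_{device A} − μ_{device B}| / σ = |733.3 − 617.5| / 240.1 = 0.4823
Noncentrality parameter: δ = d·√(n/2) = 0.4823 × √(18/2) = 1.4469
Critical value for a two-sided test at α = 0.01: z_{α/2} = 2.576.
Power = Φ(δ − 2.576) + Φ(−δ − 2.576) = Φ(-1.129) + Φ(-4.023) = 0.1295 + 0.0000 = 0.1295.

Power ≈ 0.129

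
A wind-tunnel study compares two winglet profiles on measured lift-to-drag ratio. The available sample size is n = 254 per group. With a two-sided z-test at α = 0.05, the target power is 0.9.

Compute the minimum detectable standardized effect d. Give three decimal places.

Required noncentrality: δ = z_{0.025} + z_{0.10} = 1.960 + 1.282 = 3.242.
(Lower-tail contribution to power is negligible for δ > 0.)
δ = d·√(n/2) ⇒ d = δ/√(n/2) = 3.242/√(254/2) = 0.2876.

d ≈ 0.288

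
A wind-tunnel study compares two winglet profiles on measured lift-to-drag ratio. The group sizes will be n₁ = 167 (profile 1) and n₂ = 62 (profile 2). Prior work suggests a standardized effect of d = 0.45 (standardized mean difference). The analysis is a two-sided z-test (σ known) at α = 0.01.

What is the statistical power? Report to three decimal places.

Power ≈ 0.674

Noncentrality parameter: λ = d / √(1/n₁ + 1/n₂) = 0.45 / √(1/167 + 1/62) = 3.0259
Two-sided α = 0.01 → critical value z_{0.005} = 2.576.
Power = Φ(λ − 2.576) + Φ(−λ − 2.576) = Φ(0.450) + Φ(-5.602) = 0.6737 + 0.0000 = 0.6737.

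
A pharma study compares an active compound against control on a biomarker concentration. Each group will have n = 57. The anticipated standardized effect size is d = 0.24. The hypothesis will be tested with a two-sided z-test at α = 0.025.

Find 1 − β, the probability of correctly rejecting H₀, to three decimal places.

Noncentrality parameter: δ = d·√(n/2) = 0.24 × √(57/2) = 1.2812
Two-sided α = 0.025 → critical value z_{0.0125} = 2.241.
Power = Φ(δ − 2.241) + Φ(−δ − 2.241) = Φ(-0.960) + Φ(-3.523) = 0.1685 + 0.0002 = 0.1687.

Power ≈ 0.169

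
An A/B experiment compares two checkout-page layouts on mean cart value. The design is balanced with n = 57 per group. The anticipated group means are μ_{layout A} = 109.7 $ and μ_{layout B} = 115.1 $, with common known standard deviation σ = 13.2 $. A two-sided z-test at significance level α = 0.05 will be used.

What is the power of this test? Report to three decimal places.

Standardized effect: d = |μ_{layout A} − μ_{layout B}| / σ = |109.7 − 115.1| / 13.2 = 0.4091
Noncentrality parameter: δ = d·√(n/2) = 0.4091 × √(57/2) = 2.1839
Critical value for a two-sided test at α = 0.05: z_{α/2} = 1.960.
Power = Φ(δ − 1.960) + Φ(−δ − 1.960) = Φ(0.224) + Φ(-4.144) = 0.5886 + 0.0000 = 0.5886.

Power ≈ 0.589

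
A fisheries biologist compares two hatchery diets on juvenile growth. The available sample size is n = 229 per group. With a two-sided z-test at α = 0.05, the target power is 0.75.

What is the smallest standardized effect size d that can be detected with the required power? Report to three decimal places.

Need Φ(δ − 1.960) = 0.75, so δ = 1.960 + 0.674 = 2.634.
(Lower-tail contribution to power is negligible for δ > 0.)
δ = d·√(n/2) ⇒ d = δ/√(n/2) = 2.634/√(229/2) = 0.2462.

d ≈ 0.246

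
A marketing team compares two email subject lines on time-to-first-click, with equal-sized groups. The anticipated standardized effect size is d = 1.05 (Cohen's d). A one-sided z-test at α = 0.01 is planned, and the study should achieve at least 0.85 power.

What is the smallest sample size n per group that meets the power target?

For power 0.85 need Φ(δ − z_{0.01}) = 0.85, so δ = z_{0.01} + z_{0.15} = 2.326 + 1.036 = 3.363.
δ = d·√(n/2) ⇒ n = 2(δ/d)² = 2 × (3.363 / 1.05)² = 20.51.
Rounding up, n = 21 per group.

n = 21 per group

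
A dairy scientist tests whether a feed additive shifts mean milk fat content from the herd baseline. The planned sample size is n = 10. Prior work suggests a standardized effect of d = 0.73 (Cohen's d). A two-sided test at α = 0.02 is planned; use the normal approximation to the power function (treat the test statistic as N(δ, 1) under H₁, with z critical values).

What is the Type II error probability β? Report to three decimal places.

Noncentrality parameter: δ = d·√n = 0.73 × √10 = 2.3085
Critical value for a two-sided test at α = 0.02: z_{α/2} = 2.326.
Power = Φ(δ − 2.326) + Φ(−δ − 2.326) = Φ(-0.018) + Φ(-4.635) = 0.4929 + 0.0000 = 0.4929.
Type II error: β = 1 − power = 1 − 0.4929 = 0.5071.

β ≈ 0.507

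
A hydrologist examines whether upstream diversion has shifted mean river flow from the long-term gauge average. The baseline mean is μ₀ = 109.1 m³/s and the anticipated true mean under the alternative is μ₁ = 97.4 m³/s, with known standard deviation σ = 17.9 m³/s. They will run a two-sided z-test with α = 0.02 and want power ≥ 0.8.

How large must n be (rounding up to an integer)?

n = 24

Standardized effect: d = |μ₁ − μ₀| / σ = |97.4 − 109.1| / 17.9 = 0.6536
For power 0.8 need Φ(δ − z_{0.01}) = 0.8, so δ = z_{0.01} + z_{0.20} = 2.326 + 0.842 = 3.168.
(The Φ(−δ − z_{α/2}) term is vanishingly small for δ > 0 and is dropped in the standard sample-size formula.)
δ = d·√n ⇒ n = (δ/d)² = (3.168 / 0.6536)² = 23.49.
Rounding up, n = 24.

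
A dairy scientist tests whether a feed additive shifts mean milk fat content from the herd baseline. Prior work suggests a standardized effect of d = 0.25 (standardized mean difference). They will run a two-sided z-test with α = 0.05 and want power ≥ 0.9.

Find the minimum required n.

n = 169

For power 0.9 need Φ(δ − z_{0.025}) = 0.9, so δ = z_{0.025} + z_{0.10} = 1.960 + 1.282 = 3.242.
(For δ > 0 the lower-tail rejection region contributes negligibly to power, so the one-term inversion is standard.)
δ = d·√n ⇒ n = (δ/d)² = (3.242 / 0.25)² = 168.12.
Rounding up, n = 169.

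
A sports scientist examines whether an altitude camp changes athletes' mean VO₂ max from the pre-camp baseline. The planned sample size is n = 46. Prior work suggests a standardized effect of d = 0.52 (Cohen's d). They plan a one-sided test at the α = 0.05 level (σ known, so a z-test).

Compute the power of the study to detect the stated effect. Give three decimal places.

Power ≈ 0.970

Noncentrality parameter: λ = d·√n = 0.52 × √46 = 3.5268
Critical value for a one-sided test at α = 0.05: z_α = 1.645.
Power = P(Z > 1.645 − λ) = Φ(1.882) = 0.9701.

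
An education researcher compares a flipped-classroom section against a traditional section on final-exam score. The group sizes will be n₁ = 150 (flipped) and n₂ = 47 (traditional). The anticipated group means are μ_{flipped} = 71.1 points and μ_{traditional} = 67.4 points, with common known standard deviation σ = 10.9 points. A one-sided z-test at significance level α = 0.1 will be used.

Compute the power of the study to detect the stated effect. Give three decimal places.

Power ≈ 0.773

Standardized effect: d = |μ_{flipped} − μ_{traditional}| / σ = |71.1 − 67.4| / 10.9 = 0.3394
Noncentrality parameter: δ = d / √(1/n₁ + 1/n₂) = 0.3394 / √(1/150 + 1/47) = 2.0307
One-sided α = 0.1 → critical value z_{0.1} = 1.282.
Power = Φ(δ − 1.282) = Φ(0.749) = 0.7731.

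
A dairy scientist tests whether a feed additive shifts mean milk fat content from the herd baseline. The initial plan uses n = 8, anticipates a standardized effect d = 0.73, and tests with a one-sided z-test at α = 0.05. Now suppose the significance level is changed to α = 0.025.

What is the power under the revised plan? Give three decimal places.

Power ≈ 0.542

δ = d·√n = 0.73 × √8 = 2.0648 (unchanged). New critical value: z_{0.025} = 1.960.
Revised power = Φ(δ − 1.960) = Φ(0.105) = 0.5417.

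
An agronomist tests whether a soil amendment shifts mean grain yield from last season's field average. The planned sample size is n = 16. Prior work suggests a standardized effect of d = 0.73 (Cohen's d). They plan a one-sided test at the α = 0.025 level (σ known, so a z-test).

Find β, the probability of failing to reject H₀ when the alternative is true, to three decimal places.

β ≈ 0.169

Noncentrality parameter: λ = d·√n = 0.73 × √16 = 2.9200
Critical value for a one-sided test at α = 0.025: z_α = 1.960.
Power = Φ(λ − 1.960) = Φ(0.960) = 0.8315.
Type II error: β = 1 − power = 1 − 0.8315 = 0.1685.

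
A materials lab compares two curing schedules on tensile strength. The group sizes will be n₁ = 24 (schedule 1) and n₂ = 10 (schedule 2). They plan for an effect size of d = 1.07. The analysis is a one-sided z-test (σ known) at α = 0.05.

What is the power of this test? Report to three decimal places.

Power ≈ 0.885

Noncentrality parameter: δ = d / √(1/n₁ + 1/n₂) = 1.07 / √(1/24 + 1/10) = 2.8428
Critical value for a one-sided test at α = 0.05: z_α = 1.645.
Power = P(Z > 1.645 − δ) = Φ(1.198) = 0.8845.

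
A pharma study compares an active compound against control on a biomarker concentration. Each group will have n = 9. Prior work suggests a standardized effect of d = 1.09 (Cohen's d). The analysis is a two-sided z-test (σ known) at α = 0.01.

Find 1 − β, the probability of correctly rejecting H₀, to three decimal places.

Noncentrality parameter: δ = d·√(n/2) = 1.09 × √(9/2) = 2.3122
Critical value for a two-sided test at α = 0.01: z_{α/2} = 2.576.
Power = Φ(δ − 2.576) + Φ(−δ − 2.576) = Φ(-0.264) + Φ(-4.888) = 0.3960 + 0.0000 = 0.3960.

Power ≈ 0.396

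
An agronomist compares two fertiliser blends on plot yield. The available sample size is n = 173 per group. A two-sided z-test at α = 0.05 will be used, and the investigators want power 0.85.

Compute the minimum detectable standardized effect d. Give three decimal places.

d ≈ 0.322

Required noncentrality: δ = z_{0.025} + z_{0.15} = 1.960 + 1.036 = 2.996.
(Lower-tail contribution to power is negligible for δ > 0.)
δ = d·√(n/2) ⇒ d = δ/√(n/2) = 2.996/√(173/2) = 0.3222.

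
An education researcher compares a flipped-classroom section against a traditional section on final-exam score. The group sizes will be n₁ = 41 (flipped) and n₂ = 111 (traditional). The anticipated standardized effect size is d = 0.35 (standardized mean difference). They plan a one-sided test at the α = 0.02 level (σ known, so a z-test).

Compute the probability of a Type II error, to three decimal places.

Noncentrality parameter: δ = d / √(1/n₁ + 1/n₂) = 0.35 / √(1/41 + 1/111) = 1.9151
One-sided α = 0.02 → critical value z_{0.02} = 2.054.
Power = Φ(δ − 2.054) = Φ(-0.139) = 0.4449.
Type II error: β = 1 − power = 1 − 0.4449 = 0.5551.

β ≈ 0.555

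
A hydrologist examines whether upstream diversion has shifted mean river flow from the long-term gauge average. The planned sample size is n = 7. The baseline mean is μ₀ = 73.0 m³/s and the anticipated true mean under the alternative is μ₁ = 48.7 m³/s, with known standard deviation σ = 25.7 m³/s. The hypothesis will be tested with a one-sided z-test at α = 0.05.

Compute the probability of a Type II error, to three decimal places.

Standardized effect: d = |μ₁ − μ₀| / σ = |48.7 − 73.0| / 25.7 = 0.9455
Noncentrality parameter: δ = d·√n = 0.9455 × √7 = 2.5016
One-sided α = 0.05 → critical value z_{0.05} = 1.645.
Power = Φ(δ − 1.645) = Φ(0.857) = 0.8042.
Type II error: β = 1 − power = 1 − 0.8042 = 0.1958.

β ≈ 0.196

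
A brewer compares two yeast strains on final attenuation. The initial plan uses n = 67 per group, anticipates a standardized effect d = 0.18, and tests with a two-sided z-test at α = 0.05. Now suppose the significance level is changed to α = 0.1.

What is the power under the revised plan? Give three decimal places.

Power ≈ 0.277

δ = d·√(n/2) = 0.18 × √(67/2) = 1.0418 (unchanged). New critical value: z_{0.05} = 1.645.
Revised power = Φ(δ − 1.645) + Φ(−δ − 1.645) = Φ(-0.603) + Φ(-2.687) = 0.2732 + 0.0036 = 0.2769.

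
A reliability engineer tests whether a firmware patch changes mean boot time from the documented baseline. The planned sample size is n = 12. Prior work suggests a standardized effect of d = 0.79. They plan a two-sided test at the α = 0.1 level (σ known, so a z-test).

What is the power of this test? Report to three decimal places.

Power ≈ 0.863

Noncentrality parameter: λ = d·√n = 0.79 × √12 = 2.7366
Critical value for a two-sided test at α = 0.1: z_{α/2} = 1.645.
Power = Φ(λ − 1.645) + Φ(−λ − 1.645) = Φ(1.092) + Φ(-4.381) = 0.8625 + 0.0000 = 0.8625.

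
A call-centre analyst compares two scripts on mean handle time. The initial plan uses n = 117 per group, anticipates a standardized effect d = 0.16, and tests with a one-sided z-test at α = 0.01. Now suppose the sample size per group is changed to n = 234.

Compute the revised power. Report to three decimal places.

With n = 234 per group: δ = d·√(n/2) = 0.16 × √(234/2) = 1.7307. Critical value z_{0.01} = 2.326.
Revised power = P(Z > 2.326 − δ) = Φ(-0.596) = 0.2757.

Power ≈ 0.276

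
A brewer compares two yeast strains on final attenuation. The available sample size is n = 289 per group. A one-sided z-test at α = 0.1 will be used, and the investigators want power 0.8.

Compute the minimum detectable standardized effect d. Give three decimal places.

d ≈ 0.177

Need Φ(δ − 1.282) = 0.8, so δ = 1.282 + 0.842 = 2.123.
δ = d·√(n/2) ⇒ d = δ/√(n/2) = 2.123/√(289/2) = 0.1766.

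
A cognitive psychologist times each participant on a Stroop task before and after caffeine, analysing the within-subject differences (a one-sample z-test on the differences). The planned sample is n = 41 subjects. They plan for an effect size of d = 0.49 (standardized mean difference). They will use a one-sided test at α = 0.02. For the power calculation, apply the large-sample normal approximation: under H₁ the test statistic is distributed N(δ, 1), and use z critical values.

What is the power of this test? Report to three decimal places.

Noncentrality parameter: δ = d·√n = 0.49 × √41 = 3.1375
One-sided α = 0.02 → critical value z_{0.02} = 2.054.
Power = P(Z > 2.054 − δ) = Φ(1.084) = 0.8608.

Power ≈ 0.861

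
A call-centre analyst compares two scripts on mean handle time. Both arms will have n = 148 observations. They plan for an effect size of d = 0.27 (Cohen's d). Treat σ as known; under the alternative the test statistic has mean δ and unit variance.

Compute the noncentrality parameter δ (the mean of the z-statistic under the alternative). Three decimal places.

δ ≈ 2.323

δ = d·√(n/2) = 0.27 × √(148/2) = 2.3226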